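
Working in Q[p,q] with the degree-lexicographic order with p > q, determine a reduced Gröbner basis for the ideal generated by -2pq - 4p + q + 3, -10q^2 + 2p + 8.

G = {p^2 - 33/2p - 5/2q + 13, pq + 2p - 1/2q - 3/2, q^2 - 1/5p - 4/5}

f_1 = -2pq - 4p + q + 3, LT = pq.
f_2 = -10q^2 + 2p + 8, LT = q^2.

S(f_1,f_2): lcm = pq^2. S = 1/5p^2 + 2pq - 1/2q^2 + 4/5p - 3/2q.
  reduce S modulo (f_1, f_2):
  remainder 1/5p^2 - 33/10p - 1/2q + 13/5 ≠ 0; add g_3 = 1/5p^2 - 33/10p - 1/2q + 13/5 to the basis.

The other S-polynomials (S(f_1,g_3), S(f_2,g_3)) all reduce to 0 modulo the current basis, so we have a Gröbner basis.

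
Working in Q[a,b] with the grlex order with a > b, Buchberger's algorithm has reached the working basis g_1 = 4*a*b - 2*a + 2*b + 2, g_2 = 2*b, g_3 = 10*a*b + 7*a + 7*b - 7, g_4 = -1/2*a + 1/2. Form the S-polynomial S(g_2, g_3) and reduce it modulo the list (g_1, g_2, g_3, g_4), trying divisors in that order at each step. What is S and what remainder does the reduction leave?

S(g_2, g_3) = -7/10*a - 7/10*b + 7/10; remainder on division = 0.

lcm(LM(g_2), LM(g_3)) = a*b.
S = (lcm/LT(g_2))·g_2 − (lcm/LT(g_3))·g_3 = -7/10*a - 7/10*b + 7/10.
Reduce S modulo (g_1, g_2, g_3, g_4) in that order:
  leading term a: subtract (7/5)·g_4 from -7/10*a - 7/10*b + 7/10 → -7/10*b
  leading term b: subtract (-7/20)·g_2 from -7/10*b → 0
The remainder is 0, so this S-polynomial contributes no new basis element.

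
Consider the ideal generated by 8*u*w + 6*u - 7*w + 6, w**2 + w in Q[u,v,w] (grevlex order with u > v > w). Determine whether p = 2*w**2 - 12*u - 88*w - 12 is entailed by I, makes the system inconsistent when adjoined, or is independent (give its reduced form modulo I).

First compute the reduced Gröbner basis of I by Buchberger's algorithm.
f_1 = 8*u*w + 6*u - 7*w + 6, LT = u*w.
f_2 = w**2 + w, LT = w**2.

S(f_1,f_2): lcm = u*w**2. S = -1/4*u*w - 7/8*w**2 + 3/4*w.
  leading term u*w: subtract (-1/32)·f_1 from -1/4*u*w - 7/8*w**2 + 3/4*w → -7/8*w**2 + 3/16*u + 17/32*w + 3/16
  leading term w**2: subtract (-7/8)·f_2 from -7/8*w**2 + 3/16*u + 17/32*w + 3/16 → 3/16*u + 45/32*w + 3/16
  leading term u: no divisor's leading term divides it; move 3/16*u to the remainder.
  leading term w: no divisor's leading term divides it; move 45/32*w to the remainder.
  leading term 1: no divisor's leading term divides it; move 3/16 to the remainder.
  remainder 3/16*u + 45/32*w + 3/16 ≠ 0; add h_3 = 3/16*u + 45/32*w + 3/16 to the basis.

The other S-polynomials (S(f_1,h_3), S(f_2,h_3)) all reduce to 0 modulo the current basis, so we have a Gröbner basis.
Inter-reduce: drop elements whose leading term is divisible by another's, tail-reduce, and make monic.
Reduced Gröbner basis: {w**2 + w, u + 15/2*w + 1}.
Label its elements g_1 = w**2 + w, g_2 = u + 15/2*w + 1.

Reduce p = 2*w**2 - 12*u - 88*w - 12 modulo G:
  leading term w**2: subtract (2)·g_1 from 2*w**2 - 12*u - 88*w - 12 → -12*u - 90*w - 12
  leading term u: subtract (-12)·g_2 from -12*u - 90*w - 12 → 0
  normal form = 0.
Since the normal form is 0, p ∈ I.

The remainder on division by a Gröbner basis is unique — it is the normal form.

2*w**2 - 12*u - 88*w - 12 lies in I (it reduces to 0).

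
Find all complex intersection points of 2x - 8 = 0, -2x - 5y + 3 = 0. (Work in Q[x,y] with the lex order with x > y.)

{(4, -1)}

Compute a lex Gröbner basis by Buchberger's algorithm.
f_1 = 2x - 8, LT = x.
f_2 = -2x - 5y + 3, LT = x.

S(f_1,f_2): lcm = x. S = -5/2y - 5/2.
  reduce S modulo (f_1, f_2):
  remainder -5/2y - 5/2 ≠ 0; add h_3 = -5/2y - 5/2 to the basis.

The other S-polynomials (S(f_1,h_3), S(f_2,h_3)) all reduce to 0 modulo the current basis, so we have a Gröbner basis.
Inter-reduce: drop elements whose leading term is divisible by another's, tail-reduce, and make monic.
Reduced Gröbner basis: {x - 4, y + 1}.

The lex basis is triangular: the last element involves only y. Solving y + 1 = 0 gives y ∈ {-1}; substituting each value into the earlier elements determines the remaining variables.
  y = -1: the earlier basis element becomes x - 4 = 0, giving x = 4 — point (4, -1).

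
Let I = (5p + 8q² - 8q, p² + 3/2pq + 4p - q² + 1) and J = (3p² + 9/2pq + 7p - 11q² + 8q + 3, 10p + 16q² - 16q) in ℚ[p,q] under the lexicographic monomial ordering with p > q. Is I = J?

Yes, the ideals are equal.

Equality of ideals is decidable: compute both reduced Gröbner bases (unique for the ordering) and check whether they agree.
Buchberger on the first generating set:
f_1 = 5p + 8q² - 8q, LT = p.
f_2 = p² + 3/2pq + 4p - q² + 1, LT = p².

S(f_1,f_2): lcm = p². S = 8/5pq² - 31/10pq - 4p + q² - 1.
  leading term pq²: subtract (8/25q²)·f_1 from 8/5pq² - 31/10pq - 4p + q² - 1 → -31/10pq - 4p - 64/25q⁴ + 64/25q³ + q² - 1
  leading term pq: subtract (-31/50q)·f_1 from -31/10pq - 4p - 64/25q⁴ + 64/25q³ + q² - 1 → -4p - 64/25q⁴ + 188/25q³ - 99/25q² - 1
  leading term p: subtract (-⅘)·f_1 from -4p - 64/25q⁴ + 188/25q³ - 99/25q² - 1 → -64/25q⁴ + 188/25q³ + 61/25q² - 32/5q - 1
  leading term q⁴: no divisor's leading term divides it; move -64/25q⁴ to the remainder.
  leading term q³: no divisor's leading term divides it; move 188/25q³ to the remainder.
  leading term q²: no divisor's leading term divides it; move 61/25q² to the remainder.
  leading term q: no divisor's leading term divides it; move -32/5q to the remainder.
  leading term 1: no divisor's leading term divides it; move -1 to the remainder.
  remainder -64/25q⁴ + 188/25q³ + 61/25q² - 32/5q - 1 ≠ 0; add g_3 = -64/25q⁴ + 188/25q³ + 61/25q² - 32/5q - 1 to the basis.

The other S-polynomials (S(f_1,g_3), S(f_2,g_3)) all reduce to 0 modulo the current basis, so we have a Gröbner basis.
Inter-reduce: drop elements whose leading term is divisible by another's, tail-reduce, and make monic.
Reduced Gröbner basis: {p + 8/5q² - 8/5q, q⁴ - 47/16q³ - 61/64q² + 5/2q + 25/64}.

Buchberger on the second generating set:
h_1 = 3p² + 9/2pq + 7p - 11q² + 8q + 3, LT = p².
h_2 = 10p + 16q² - 16q, LT = p.

S(h_1,h_2): lcm = p². S = -8/5pq² + 31/10pq + 7/3p - 11/3q² + 8/3q + 1.
  leading term pq²: subtract (-4/25q²)·h_2 from -8/5pq² + 31/10pq + 7/3p - 11/3q² + 8/3q + 1 → 31/10pq + 7/3p + 64/25q⁴ - 64/25q³ - 11/3q² + 8/3q + 1
  leading term pq: subtract (31/100q)·h_2 from 31/10pq + 7/3p + 64/25q⁴ - 64/25q³ - 11/3q² + 8/3q + 1 → 7/3p + 64/25q⁴ - 188/25q³ + 97/75q² + 8/3q + 1
  leading term p: subtract (7/30)·h_2 from 7/3p + 64/25q⁴ - 188/25q³ + 97/75q² + 8/3q + 1 → 64/25q⁴ - 188/25q³ - 61/25q² + 32/5q + 1
  leading term q⁴: no divisor's leading term divides it; move 64/25q⁴ to the remainder.
  leading term q³: no divisor's leading term divides it; move -188/25q³ to the remainder.
  leading term q²: no divisor's leading term divides it; move -61/25q² to the remainder.
  leading term q: no divisor's leading term divides it; move 32/5q to the remainder.
  leading term 1: no divisor's leading term divides it; move 1 to the remainder.
  remainder 64/25q⁴ - 188/25q³ - 61/25q² + 32/5q + 1 ≠ 0; add k_3 = 64/25q⁴ - 188/25q³ - 61/25q² + 32/5q + 1 to the basis.

The other S-polynomials (S(h_1,k_3), S(h_2,k_3)) all reduce to 0 modulo the current basis, so we have a Gröbner basis.
Inter-reduce: drop elements whose leading term is divisible by another's, tail-reduce, and make monic.
Reduced Gröbner basis: {p + 8/5q² - 8/5q, q⁴ - 47/16q³ - 61/64q² + 5/2q + 25/64}.

The two bases agree; hence the ideals are identical.
The same test decides containment: I ⊆ J iff every generator of I reduces to 0 modulo a Gröbner basis of J.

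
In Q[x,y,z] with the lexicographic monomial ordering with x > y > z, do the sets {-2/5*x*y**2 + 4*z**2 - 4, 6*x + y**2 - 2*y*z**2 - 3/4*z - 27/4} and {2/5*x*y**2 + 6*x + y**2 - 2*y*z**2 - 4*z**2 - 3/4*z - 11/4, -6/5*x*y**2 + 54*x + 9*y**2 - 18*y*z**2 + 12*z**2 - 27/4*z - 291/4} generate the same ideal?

Equality of ideals is decidable: compute both reduced Gröbner bases (unique for the ordering) and check whether they agree.
Buchberger on the first generating set:
f_1 = -2/5*x*y**2 + 4*z**2 - 4, LT = x*y**2.
f_2 = 6*x + y**2 - 2*y*z**2 - 3/4*z - 27/4, LT = x.

S(f_1,f_2): lcm = x*y**2. S = -1/6*y**4 + 1/3*y**3*z**2 + 1/8*y**2*z + 9/8*y**2 - 10*z**2 + 10.
  leading term y**4: no divisor's leading term divides it; move -1/6*y**4 to the remainder.
  leading term y**3*z**2: no divisor's leading term divides it; move 1/3*y**3*z**2 to the remainder.
  leading term y**2*z: no divisor's leading term divides it; move 1/8*y**2*z to the remainder.
  leading term y**2: no divisor's leading term divides it; move 9/8*y**2 to the remainder.
  leading term z**2: no divisor's leading term divides it; move -10*z**2 to the remainder.
  leading term 1: no divisor's leading term divides it; move 10 to the remainder.
  remainder -1/6*y**4 + 1/3*y**3*z**2 + 1/8*y**2*z + 9/8*y**2 - 10*z**2 + 10 ≠ 0; add g_3 = -1/6*y**4 + 1/3*y**3*z**2 + 1/8*y**2*z + 9/8*y**2 - 10*z**2 + 10 to the basis.

The other S-polynomials (S(f_1,g_3), S(f_2,g_3)) all reduce to 0 modulo the current basis, so we have a Gröbner basis.
Inter-reduce: drop elements whose leading term is divisible by another's, tail-reduce, and make monic.
Reduced Gröbner basis: {x + 1/6*y**2 - 1/3*y*z**2 - 1/8*z - 9/8, y**4 - 2*y**3*z**2 - 3/4*y**2*z - 27/4*y**2 + 60*z**2 - 60}.

Buchberger on the second generating set:
h_1 = 2/5*x*y**2 + 6*x + y**2 - 2*y*z**2 - 4*z**2 - 3/4*z - 11/4, LT = x*y**2.
h_2 = -6/5*x*y**2 + 54*x + 9*y**2 - 18*y*z**2 + 12*z**2 - 27/4*z - 291/4, LT = x*y**2.

S(h_1,h_2): lcm = x*y**2. S = 60*x + 10*y**2 - 20*y*z**2 - 15/2*z - 135/2.
  leading term x: no divisor's leading term divides it; move 60*x to the remainder.
  leading term y**2: no divisor's leading term divides it; move 10*y**2 to the remainder.
  leading term y*z**2: no divisor's leading term divides it; move -20*y*z**2 to the remainder.
  leading term z: no divisor's leading term divides it; move -15/2*z to the remainder.
  leading term 1: no divisor's leading term divides it; move -135/2 to the remainder.
  remainder 60*x + 10*y**2 - 20*y*z**2 - 15/2*z - 135/2 ≠ 0; add k_3 = 60*x + 10*y**2 - 20*y*z**2 - 15/2*z - 135/2 to the basis.

S(h_1,k_3): lcm = x*y**2. S = 15*x - 1/6*y**4 + 1/3*y**3*z**2 + 1/8*y**2*z + 29/8*y**2 - 5*y*z**2 - 10*z**2 - 15/8*z - 55/8.
  leading term x: subtract (1/4)·k_3 from 15*x - 1/6*y**4 + 1/3*y**3*z**2 + 1/8*y**2*z + 29/8*y**2 - 5*y*z**2 - 10*z**2 - 15/8*z - 55/8 → -1/6*y**4 + 1/3*y**3*z**2 + 1/8*y**2*z + 9/8*y**2 - 10*z**2 + 10
  leading term y**4: no divisor's leading term divides it; move -1/6*y**4 to the remainder.
  leading term y**3*z**2: no divisor's leading term divides it; move 1/3*y**3*z**2 to the remainder.
  leading term y**2*z: no divisor's leading term divides it; move 1/8*y**2*z to the remainder.
  leading term y**2: no divisor's leading term divides it; move 9/8*y**2 to the remainder.
  leading term z**2: no divisor's leading term divides it; move -10*z**2 to the remainder.
  leading term 1: no divisor's leading term divides it; move 10 to the remainder.
  remainder -1/6*y**4 + 1/3*y**3*z**2 + 1/8*y**2*z + 9/8*y**2 - 10*z**2 + 10 ≠ 0; add k_4 = -1/6*y**4 + 1/3*y**3*z**2 + 1/8*y**2*z + 9/8*y**2 - 10*z**2 + 10 to the basis.

The other S-polynomials (S(h_2,k_3), S(h_1,k_4), S(h_2,k_4), S(k_3,k_4)) all reduce to 0 modulo the current basis, so we have a Gröbner basis.
Inter-reduce: drop elements whose leading term is divisible by another's, tail-reduce, and make monic.
Reduced Gröbner basis: {x + 1/6*y**2 - 1/3*y*z**2 - 1/8*z - 9/8, y**4 - 2*y**3*z**2 - 3/4*y**2*z - 27/4*y**2 + 60*z**2 - 60}.

Same reduced basis, so the two generating sets span the same ideal.

Yes, the ideals are equal.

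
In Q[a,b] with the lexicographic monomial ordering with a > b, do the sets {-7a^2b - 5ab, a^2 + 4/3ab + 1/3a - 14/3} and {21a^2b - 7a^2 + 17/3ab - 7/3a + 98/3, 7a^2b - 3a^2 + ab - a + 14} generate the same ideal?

Yes, the ideals are equal.

For a fixed monomial order, each ideal has a unique reduced Gröbner basis; comparing bases decides equality.
Buchberger on the first generating set:
f_1 = -7a^2b - 5ab, LT = a^2b.
f_2 = a^2 + 4/3ab + 1/3a - 14/3, LT = a^2.

S(f_1,f_2): lcm = a^2b. S = -4/3ab^2 + 8/21ab + 14/3b.
  reduce S modulo (f_1, f_2):
  remainder -4/3ab^2 + 8/21ab + 14/3b ≠ 0; add g_3 = -4/3ab^2 + 8/21ab + 14/3b to the basis.

S(f_1,g_3): lcm = a^2b^2. S = 2/7a^2b + 5/7ab^2 + 7/2ab.
  reduce S modulo (f_1, f_2, g_3):
  remainder 7/2ab + 5/2b ≠ 0; add g_4 = 7/2ab + 5/2b to the basis.

S(g_3,g_4): lcm = ab^2. S = -2/7ab - 5/7b^2 - 7/2b.
  reduce S modulo (f_1, f_2, g_3, g_4):
  remainder -5/7b^2 - 323/98b ≠ 0; add g_5 = -5/7b^2 - 323/98b to the basis.

The other S-polynomials (S(f_2,g_3), S(f_1,g_4), S(f_2,g_4), S(f_1,g_5), S(f_2,g_5), S(g_3,g_5), S(g_4,g_5)) all reduce to 0 modulo the current basis, so we have a Gröbner basis.
Inter-reduce: drop elements whose leading term is divisible by another's, tail-reduce, and make monic.
Reduced Gröbner basis: {a^2 + 1/3a - 20/21b - 14/3, ab + 5/7b, b^2 + 323/70b}.

Buchberger on the second generating set:
h_1 = 21a^2b - 7a^2 + 17/3ab - 7/3a + 98/3, LT = a^2b.
h_2 = 7a^2b - 3a^2 + ab - a + 14, LT = a^2b.

S(h_1,h_2): lcm = a^2b. S = 2/21a^2 + 8/63ab + 2/63a - 4/9.
  reduce S modulo (h_1, h_2):
  remainder 2/21a^2 + 8/63ab + 2/63a - 4/9 ≠ 0; add k_3 = 2/21a^2 + 8/63ab + 2/63a - 4/9 to the basis.

S(h_1,k_3): lcm = a^2b. S = -1/3a^2 - 4/3ab^2 - 4/63ab - 1/9a + 14/3b + 14/9.
  reduce S modulo (h_1, h_2, k_3):
  remainder -4/3ab^2 + 8/21ab + 14/3b ≠ 0; add k_4 = -4/3ab^2 + 8/21ab + 14/3b to the basis.

S(h_1,k_4): lcm = a^2b^2. S = -1/21a^2b + 17/63ab^2 + 61/18ab + 14/9b.
  reduce S modulo (h_1, h_2, k_3, k_4):
  remainder 7/2ab + 5/2b ≠ 0; add k_5 = 7/2ab + 5/2b to the basis.

S(k_4,k_5): lcm = ab^2. S = -2/7ab - 5/7b^2 - 7/2b.
  reduce S modulo (h_1, h_2, k_3, k_4, k_5):
  remainder -5/7b^2 - 323/98b ≠ 0; add k_6 = -5/7b^2 - 323/98b to the basis.

The other S-polynomials (S(h_2,k_3), S(h_2,k_4), S(k_3,k_4), S(h_1,k_5), S(h_2,k_5), S(k_3,k_5), S(h_1,k_6), S(h_2,k_6), S(k_3,k_6), S(k_4,k_6), S(k_5,k_6)) all reduce to 0 modulo the current basis, so we have a Gröbner basis.
Inter-reduce: drop elements whose leading term is divisible by another's, tail-reduce, and make monic.
Reduced Gröbner basis: {a^2 + 1/3a - 20/21b - 14/3, ab + 5/7b, b^2 + 323/70b}.

These coincide, so the ideals are equal.
The same test decides containment: I ⊆ J iff every generator of I reduces to 0 modulo a Gröbner basis of J.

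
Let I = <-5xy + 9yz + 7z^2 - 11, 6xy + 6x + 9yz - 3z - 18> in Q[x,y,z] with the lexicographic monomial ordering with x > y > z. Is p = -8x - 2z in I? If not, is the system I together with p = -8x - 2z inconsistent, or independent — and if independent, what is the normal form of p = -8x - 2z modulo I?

-8x - 2z is independent of I; its normal form modulo I is 132/5yz + 56/5z^2 - 6z - 208/5.

First compute the reduced Gröbner basis of I by Buchberger's algorithm.
f_1 = -5xy + 9yz + 7z^2 - 11, LT = xy.
f_2 = 6xy + 6x + 9yz - 3z - 18, LT = xy.

S(f_1,f_2): lcm = xy. S = -x - 33/10yz - 7/5z^2 + 1/2z + 26/5.
  reduce S modulo (f_1, f_2):
  remainder -x - 33/10yz - 7/5z^2 + 1/2z + 26/5 ≠ 0; add h_3 = -x - 33/10yz - 7/5z^2 + 1/2z + 26/5 to the basis.

S(f_1,h_3): lcm = xy. S = -33/10y^2z - 7/5yz^2 - 13/10yz + 26/5y - 7/5z^2 + 11/5.
  reduce S modulo (f_1, f_2, h_3):
  remainder -33/10y^2z - 7/5yz^2 - 13/10yz + 26/5y - 7/5z^2 + 11/5 ≠ 0; add h_4 = -33/10y^2z - 7/5yz^2 - 13/10yz + 26/5y - 7/5z^2 + 11/5 to the basis.

The other S-polynomials (S(f_2,h_3), S(f_1,h_4), S(f_2,h_4), S(h_3,h_4)) all reduce to 0 modulo the current basis, so we have a Gröbner basis.
Inter-reduce: drop elements whose leading term is divisible by another's, tail-reduce, and make monic.
Reduced Gröbner basis: {x + 33/10yz + 7/5z^2 - 1/2z - 26/5, y^2z + 14/33yz^2 + 13/33yz - 52/33y + 14/33z^2 - 2/3}.
Label its elements g_1 = x + 33/10yz + 7/5z^2 - 1/2z - 26/5, g_2 = y^2z + 14/33yz^2 + 13/33yz - 52/33y + 14/33z^2 - 2/3.

Reduce p = -8x - 2z modulo G:
  leading term x: subtract (-8)·g_1 from -8x - 2z → 132/5yz + 56/5z^2 - 6z - 208/5
  leading term yz: no divisor's leading term divides it; move 132/5yz to the remainder.
  leading term z^2: no divisor's leading term divides it; move 56/5z^2 to the remainder.
  leading term z: no divisor's leading term divides it; move -6z to the remainder.
  leading term 1: no divisor's leading term divides it; move -208/5 to the remainder.
  normal form = 132/5yz + 56/5z^2 - 6z - 208/5.
The normal form is nonzero, so p ∉ I. Since p minus its normal form lies in I, I + (p) = I + (r) where r = 132/5yz + 56/5z^2 - 6z - 208/5; decide whether this ideal is the whole ring.
Run Buchberger on G together with r (pairs among the g_i already reduce to 0 since G is a Gröbner basis):
g_1 = x + 33/10yz + 7/5z^2 - 1/2z - 26/5, LT = x.
g_2 = y^2z + 14/33yz^2 + 13/33yz - 52/33y + 14/33z^2 - 2/3, LT = y^2z.
r = 132/5yz + 56/5z^2 - 6z - 208/5, LT = yz.

S(g_2,r): lcm = y^2z. S = 41/66yz + 14/33z^2 - 2/3.
  reduce S modulo (g_1, g_2, r):
  remainder 175/1089z^2 + 205/1452z + 340/1089 ≠ 0; add m_4 = 175/1089z^2 + 205/1452z + 340/1089 to the basis.

S(g_2,m_4): lcm = y^2z^2. S = -123/140y^2z - 68/35y^2 + 14/33yz^3 + 13/33yz^2 - 52/33yz + 14/33z^3 - 2/3z.
  reduce S modulo (g_1, g_2, r, m_4):
  remainder -68/35y^2 - 533/385y - 546/275z - 2091/350 ≠ 0; add m_5 = -68/35y^2 - 533/385y - 546/275z - 2091/350 to the basis.

S(r,m_4): lcm = yz^2. S = -123/140yz - 68/35y + 14/33z^3 - 5/22z^2 - 52/33z.
  reduce S modulo (g_1, g_2, r, m_4, m_5):
  remainder -68/35y - 12/5z - 33/35 ≠ 0; add m_6 = -68/35y - 12/5z - 33/35 to the basis.

The other S-polynomials (S(g_1,g_2), S(g_1,r), S(g_1,m_4), S(g_1,m_5), S(g_2,m_5), S(r,m_5), S(m_4,m_5), S(g_1,m_6), S(g_2,m_6), S(r,m_6), S(m_4,m_6), S(m_5,m_6)) all reduce to 0 modulo the current basis, so we have a Gröbner basis.
Inter-reduce: drop elements whose leading term is divisible by another's, tail-reduce, and make monic.
Reduced Gröbner basis: {x + 1/4z, y + 21/17z + 33/68, z^2 + 123/140z + 68/35}.
The reduced Gröbner basis of I + (p) is {x + 1/4z, y + 21/17z + 33/68, z^2 + 123/140z + 68/35} ≠ {1}, a proper ideal, so the enlarged system stays consistent: p is independent of I, with normal form 132/5yz + 56/5z^2 - 6z - 208/5.

Ideal membership is decidable via reduction modulo a Gröbner basis.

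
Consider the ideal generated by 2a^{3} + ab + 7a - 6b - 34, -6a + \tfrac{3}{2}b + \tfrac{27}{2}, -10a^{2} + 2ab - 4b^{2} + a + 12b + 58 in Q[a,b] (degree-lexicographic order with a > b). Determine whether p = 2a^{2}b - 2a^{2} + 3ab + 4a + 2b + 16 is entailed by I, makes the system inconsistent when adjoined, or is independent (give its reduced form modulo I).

First compute the reduced Gröbner basis of I by Buchberger's algorithm.
f_1 = 2a^{3} + ab + 7a - 6b - 34, LT = a^{3}.
f_2 = -6a + \tfrac{3}{2}b + \tfrac{27}{2}, LT = a.
f_3 = -10a^{2} + 2ab - 4b^{2} + a + 12b + 58, LT = a^{2}.

S(f_1,f_2): lcm = a^{3}. S = \tfrac{1}{4}a^{2}b + \tfrac{9}{4}a^{2} + \tfrac{1}{2}ab + \tfrac{7}{2}a - 3b - 17.
  leading term a^{2}b: subtract (-\tfrac{1}{24}ab)·f_2 from \tfrac{1}{4}a^{2}b + \tfrac{9}{4}a^{2} + \tfrac{1}{2}ab + \tfrac{7}{2}a - 3b - 17 → \tfrac{1}{16}ab^{2} + \tfrac{9}{4}a^{2} + \tfrac{17}{16}ab + \tfrac{7}{2}a - 3b - 17
  leading term ab^{2}: subtract (-\tfrac{1}{96}b^{2})·f_2 from \tfrac{1}{16}ab^{2} + \tfrac{9}{4}a^{2} + \tfrac{17}{16}ab + \tfrac{7}{2}a - 3b - 17 → \tfrac{1}{64}b^{3} + \tfrac{9}{4}a^{2} + \tfrac{17}{16}ab + \tfrac{9}{64}b^{2} + \tfrac{7}{2}a - 3b - 17
  leading term b^{3}: no divisor's leading term divides it; move \tfrac{1}{64}b^{3} to the remainder.
  leading term a^{2}: subtract (-\tfrac{3}{8}a)·f_2 from \tfrac{9}{4}a^{2} + \tfrac{17}{16}ab + \tfrac{9}{64}b^{2} + \tfrac{7}{2}a - 3b - 17 → \tfrac{13}{8}ab + \tfrac{9}{64}b^{2} + \tfrac{137}{16}a - 3b - 17
  leading term ab: subtract (-\tfrac{13}{48}b)·f_2 from \tfrac{13}{8}ab + \tfrac{9}{64}b^{2} + \tfrac{137}{16}a - 3b - 17 → \tfrac{35}{64}b^{2} + \tfrac{137}{16}a + \tfrac{21}{32}b - 17
  leading term b^{2}: no divisor's leading term divides it; move \tfrac{35}{64}b^{2} to the remainder.
  leading term a: subtract (-\tfrac{137}{96})·f_2 from \tfrac{137}{16}a + \tfrac{21}{32}b - 17 → \tfrac{179}{64}b + \tfrac{145}{64}
  leading term b: no divisor's leading term divides it; move \tfrac{179}{64}b to the remainder.
  leading term 1: no divisor's leading term divides it; move \tfrac{145}{64} to the remainder.
  remainder \tfrac{1}{64}b^{3} + \tfrac{35}{64}b^{2} + \tfrac{179}{64}b + \tfrac{145}{64} ≠ 0; add h_4 = \tfrac{1}{64}b^{3} + \tfrac{35}{64}b^{2} + \tfrac{179}{64}b + \tfrac{145}{64} to the basis.

S(f_1,f_3): lcm = a^{3}. S = \tfrac{1}{5}a^{2}b - \tfrac{2}{5}ab^{2} + \tfrac{1}{10}a^{2} + \tfrac{17}{10}ab + \tfrac{93}{10}a - 3b - 17.
  leading term a^{2}b: subtract (-\tfrac{1}{30}ab)·f_2 from \tfrac{1}{5}a^{2}b - \tfrac{2}{5}ab^{2} + \tfrac{1}{10}a^{2} + \tfrac{17}{10}ab + \tfrac{93}{10}a - 3b - 17 → -\tfrac{7}{20}ab^{2} + \tfrac{1}{10}a^{2} + \tfrac{43}{20}ab + \tfrac{93}{10}a - 3b - 17
  leading term ab^{2}: subtract (\tfrac{7}{120}b^{2})·f_2 from -\tfrac{7}{20}ab^{2} + \tfrac{1}{10}a^{2} + \tfrac{43}{20}ab + \tfrac{93}{10}a - 3b - 17 → -\tfrac{7}{80}b^{3} + \tfrac{1}{10}a^{2} + \tfrac{43}{20}ab - \tfrac{63}{80}b^{2} + \tfrac{93}{10}a - 3b - 17
  leading term b^{3}: subtract (-\tfrac{28}{5})·h_4 from -\tfrac{7}{80}b^{3} + \tfrac{1}{10}a^{2} + \tfrac{43}{20}ab - \tfrac{63}{80}b^{2} + \tfrac{93}{10}a - 3b - 17 → \tfrac{1}{10}a^{2} + \tfrac{43}{20}ab + \tfrac{91}{40}b^{2} + \tfrac{93}{10}a + \tfrac{1013}{80}b - \tfrac{69}{16}
  leading term a^{2}: subtract (-\tfrac{1}{60}a)·f_2 from \tfrac{1}{10}a^{2} + \tfrac{43}{20}ab + \tfrac{91}{40}b^{2} + \tfrac{93}{10}a + \tfrac{1013}{80}b - \tfrac{69}{16} → \tfrac{87}{40}ab + \tfrac{91}{40}b^{2} + \tfrac{381}{40}a + \tfrac{1013}{80}b - \tfrac{69}{16}
  leading term ab: subtract (-\tfrac{29}{80}b)·f_2 from \tfrac{87}{40}ab + \tfrac{91}{40}b^{2} + \tfrac{381}{40}a + \tfrac{1013}{80}b - \tfrac{69}{16} → \tfrac{451}{160}b^{2} + \tfrac{381}{40}a + \tfrac{2809}{160}b - \tfrac{69}{16}
  leading term b^{2}: no divisor's leading term divides it; move \tfrac{451}{160}b^{2} to the remainder.
  leading term a: subtract (-\tfrac{127}{80})·f_2 from \tfrac{381}{40}a + \tfrac{2809}{160}b - \tfrac{69}{16} → \tfrac{319}{16}b + \tfrac{2739}{160}
  leading term b: no divisor's leading term divides it; move \tfrac{319}{16}b to the remainder.
  leading term 1: no divisor's leading term divides it; move \tfrac{2739}{160} to the remainder.
  remainder \tfrac{451}{160}b^{2} + \tfrac{319}{16}b + \tfrac{2739}{160} ≠ 0; add h_5 = \tfrac{451}{160}b^{2} + \tfrac{319}{16}b + \tfrac{2739}{160} to the basis.

S(f_2,f_3): lcm = a^{2}. S = -\tfrac{1}{20}ab - \tfrac{2}{5}b^{2} - \tfrac{43}{20}a + \tfrac{6}{5}b + \tfrac{29}{5}.
  leading term ab: subtract (\tfrac{1}{120}b)·f_2 from -\tfrac{1}{20}ab - \tfrac{2}{5}b^{2} - \tfrac{43}{20}a + \tfrac{6}{5}b + \tfrac{29}{5} → -\tfrac{33}{80}b^{2} - \tfrac{43}{20}a + \tfrac{87}{80}b + \tfrac{29}{5}
  leading term b^{2}: subtract (-\tfrac{6}{41})·h_5 from -\tfrac{33}{80}b^{2} - \tfrac{43}{20}a + \tfrac{87}{80}b + \tfrac{29}{5} → -\tfrac{43}{20}a + \tfrac{13137}{3280}b + \tfrac{27241}{3280}
  leading term a: subtract (\tfrac{43}{120})·f_2 from -\tfrac{43}{20}a + \tfrac{13137}{3280}b + \tfrac{27241}{3280} → \tfrac{5687}{1640}b + \tfrac{5687}{1640}
  leading term b: no divisor's leading term divides it; move \tfrac{5687}{1640}b to the remainder.
  leading term 1: no divisor's leading term divides it; move \tfrac{5687}{1640} to the remainder.
  remainder \tfrac{5687}{1640}b + \tfrac{5687}{1640} ≠ 0; add h_6 = \tfrac{5687}{1640}b + \tfrac{5687}{1640} to the basis.

The other S-polynomials (S(f_1,h_4), S(f_2,h_4), S(f_3,h_4), S(f_1,h_5), S(f_2,h_5), S(f_3,h_5), S(h_4,h_5), S(f_1,h_6), S(f_2,h_6), S(f_3,h_6), S(h_4,h_6), S(h_5,h_6)) all reduce to 0 modulo the current basis, so we have a Gröbner basis.
Inter-reduce: drop elements whose leading term is divisible by another's, tail-reduce, and make monic.
Reduced Gröbner basis: {a - 2, b + 1}.
Label its elements g_1 = a - 2, g_2 = b + 1.

Reduce p = 2a^{2}b - 2a^{2} + 3ab + 4a + 2b + 16 modulo G:
  leading term a^{2}b: subtract (2ab)·g_1 from 2a^{2}b - 2a^{2} + 3ab + 4a + 2b + 16 → -2a^{2} + 7ab + 4a + 2b + 16
  leading term a^{2}: subtract (-2a)·g_1 from -2a^{2} + 7ab + 4a + 2b + 16 → 7ab + 2b + 16
  leading term ab: subtract (7b)·g_1 from 7ab + 2b + 16 → 16b + 16
  leading term b: subtract (16)·g_2 from 16b + 16 → 0
  normal form = 0.
Since the normal form is 0, p ∈ I.

2a^{2}b - 2a^{2} + 3ab + 4a + 2b + 16 lies in I (it reduces to 0).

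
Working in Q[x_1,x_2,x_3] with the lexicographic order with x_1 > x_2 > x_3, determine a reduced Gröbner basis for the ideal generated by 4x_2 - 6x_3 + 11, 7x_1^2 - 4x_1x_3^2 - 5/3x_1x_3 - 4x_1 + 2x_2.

G = {x_1^2 - 4/7x_1x_3^2 - 5/21x_1x_3 - 4/7x_1 + 3/7x_3 - 11/14, x_2 - 3/2x_3 + 11/4}

f_1 = 4x_2 - 6x_3 + 11, LT = x_2.
f_2 = 7x_1^2 - 4x_1x_3^2 - 5/3x_1x_3 - 4x_1 + 2x_2, LT = x_1^2.

S(f_1,f_2): leading monomials are coprime, so the S-polynomial reduces to 0 (Buchberger's first criterion).
Every S-polynomial of the final basis reduces to 0, so we have a Gröbner basis.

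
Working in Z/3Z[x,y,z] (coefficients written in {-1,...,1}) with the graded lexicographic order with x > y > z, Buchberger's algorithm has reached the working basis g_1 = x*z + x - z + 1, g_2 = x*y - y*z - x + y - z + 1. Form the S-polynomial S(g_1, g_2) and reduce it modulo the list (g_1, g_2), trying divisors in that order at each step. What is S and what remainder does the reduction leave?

lcm(LM(g_1), LM(g_2)) = x*y*z.
S = (lcm/LT(g_1))·g_1 − (lcm/LT(g_2))·g_2 = y*z**2 + x*y + x*z + y*z + z**2 + y - z.
Reduce S modulo (g_1, g_2) in that order:
  leading term y*z**2: no divisor's leading term divides it; move y*z**2 to the remainder.
  leading term x*y: subtract (1)·g_2 from x*y + x*z + y*z + z**2 + y - z → x*z - y*z + z**2 + x - 1
  leading term x*z: subtract (1)·g_1 from x*z - y*z + z**2 + x - 1 → -y*z + z**2 + z + 1
  leading term y*z: no divisor's leading term divides it; move -y*z to the remainder.
  leading term z**2: no divisor's leading term divides it; move z**2 to the remainder.
  leading term z: no divisor's leading term divides it; move z to the remainder.
  leading term 1: no divisor's leading term divides it; move 1 to the remainder.
The remainder y*z**2 - y*z + z**2 + z + 1 is nonzero, so it would be added as the next basis element.

S(g_1, g_2) = y*z**2 + x*y + x*z + y*z + z**2 + y - z; remainder on division = y*z**2 - y*z + z**2 + z + 1.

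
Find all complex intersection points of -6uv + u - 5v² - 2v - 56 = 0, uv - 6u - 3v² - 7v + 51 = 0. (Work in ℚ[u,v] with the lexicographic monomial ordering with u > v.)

{(5, -3), (607/805 + 102*sqrt(3026)/805, 29/23 - sqrt(3026)/23), (607/805 - 102*sqrt(3026)/805, 29/23 + sqrt(3026)/23)}

Compute a lex Gröbner basis by Buchberger's algorithm.
f_1 = -6uv + u - 5v² - 2v - 56, LT = uv.
f_2 = uv - 6u - 3v² - 7v + 51, LT = uv.

S(f_1,f_2): lcm = uv. S = 35/6u + 23/6v² + 22/3v - 125/3.
  leading term u: no divisor's leading term divides it; move 35/6u to the remainder.
  leading term v²: no divisor's leading term divides it; move 23/6v² to the remainder.
  leading term v: no divisor's leading term divides it; move 22/3v to the remainder.
  leading term 1: no divisor's leading term divides it; move -125/3 to the remainder.
  remainder 35/6u + 23/6v² + 22/3v - 125/3 ≠ 0; add h_3 = 35/6u + 23/6v² + 22/3v - 125/3 to the basis.

S(f_1,h_3): lcm = uv. S = -⅙u - 23/35v³ - 89/210v² + 157/21v + 28/3.
  leading term u: subtract (-1/35)·h_3 from -⅙u - 23/35v³ - 89/210v² + 157/21v + 28/3 → -23/35v³ - 11/35v² + 269/35v + 57/7
  leading term v³: no divisor's leading term divides it; move -23/35v³ to the remainder.
  leading term v²: no divisor's leading term divides it; move -11/35v² to the remainder.
  leading term v: no divisor's leading term divides it; move 269/35v to the remainder.
  leading term 1: no divisor's leading term divides it; move 57/7 to the remainder.
  remainder -23/35v³ - 11/35v² + 269/35v + 57/7 ≠ 0; add h_4 = -23/35v³ - 11/35v² + 269/35v + 57/7 to the basis.

The other S-polynomials (S(f_2,h_3), S(f_1,h_4), S(f_2,h_4), S(h_3,h_4)) all reduce to 0 modulo the current basis, so we have a Gröbner basis.
Inter-reduce: drop elements whose leading term is divisible by another's, tail-reduce, and make monic.
Reduced Gröbner basis: {u + 23/35v² + 44/35v - 50/7, v³ + 11/23v² - 269/23v - 285/23}.

Since the basis is lex-ordered, v³ + 11/23v² - 269/23v - 285/23 is univariate in v. Its roots are {-3, 29/23 - sqrt(3026)/23, 29/23 + sqrt(3026)/23}. Back-substituting each root into the other basis elements fixes the other coordinates.
  v = -3: the earlier basis element becomes u - 5 = 0, giving u = 5 — point (5, -3).
  v = 29/23 - sqrt(3026)/23: the earlier basis element becomes u - 102*sqrt(3026)/805 - 607/805 = 0, giving u = 607/805 + 102*sqrt(3026)/805 — point (607/805 + 102*sqrt(3026)/805, 29/23 - sqrt(3026)/23).
  v = 29/23 + sqrt(3026)/23: the earlier basis element becomes u - 607/805 + 102*sqrt(3026)/805 = 0, giving u = 607/805 - 102*sqrt(3026)/805 — point (607/805 - 102*sqrt(3026)/805, 29/23 + sqrt(3026)/23).
Substituting each solution back into the original system confirms all equations vanish.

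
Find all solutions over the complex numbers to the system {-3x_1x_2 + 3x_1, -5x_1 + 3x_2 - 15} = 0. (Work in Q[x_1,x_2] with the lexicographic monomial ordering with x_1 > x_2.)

{(-12/5, 1), (0, 5)}

Compute a lex Gröbner basis by Buchberger's algorithm.
f_1 = -3x_1x_2 + 3x_1, LT = x_1x_2.
f_2 = -5x_1 + 3x_2 - 15, LT = x_1.

S(f_1,f_2): lcm = x_1x_2. S = -x_1 + 3/5x_2^2 - 3x_2.
  leading term x_1: subtract (1/5)·f_2 from -x_1 + 3/5x_2^2 - 3x_2 → 3/5x_2^2 - 18/5x_2 + 3
  leading term x_2^2: no divisor's leading term divides it; move 3/5x_2^2 to the remainder.
  leading term x_2: no divisor's leading term divides it; move -18/5x_2 to the remainder.
  leading term 1: no divisor's leading term divides it; move 3 to the remainder.
  remainder 3/5x_2^2 - 18/5x_2 + 3 ≠ 0; add h_3 = 3/5x_2^2 - 18/5x_2 + 3 to the basis.

The other S-polynomials (S(f_1,h_3), S(f_2,h_3)) all reduce to 0 modulo the current basis, so we have a Gröbner basis.
Inter-reduce: drop elements whose leading term is divisible by another's, tail-reduce, and make monic.
Reduced Gröbner basis: {x_1 - 3/5x_2 + 3, x_2^2 - 6x_2 + 5}.

From the last basis element, x_2^2 - 6x_2 + 5 = 0, so x_2 takes values in {1, 5}. Each choice, substituted upward through the basis, yields the corresponding point(s) of the solution set.
  x_2 = 1: the earlier basis element becomes x_1 + 12/5 = 0, giving x_1 = -12/5 — point (-12/5, 1).
  x_2 = 5: the earlier basis element becomes x_1 = 0, giving x_1 = 0 — point (0, 5).
Substituting each solution back into the original system confirms all equations vanish.
A lex Gröbner basis triangularizes the system, enabling back-substitution.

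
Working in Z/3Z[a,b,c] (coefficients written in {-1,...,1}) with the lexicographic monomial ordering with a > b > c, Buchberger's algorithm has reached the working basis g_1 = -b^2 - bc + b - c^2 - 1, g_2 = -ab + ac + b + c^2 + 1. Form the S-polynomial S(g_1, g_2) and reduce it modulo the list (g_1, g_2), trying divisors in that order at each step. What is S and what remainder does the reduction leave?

lcm(LM(g_1), LM(g_2)) = ab^2.
S = (lcm/LT(g_1))·g_1 − (lcm/LT(g_2))·g_2 = -abc - ab + ac^2 + a + b^2 + bc^2 + b.
Reduce S modulo (g_1, g_2) in that order:
  leading term abc: subtract (c)·g_2 from -abc - ab + ac^2 + a + b^2 + bc^2 + b → -ab + a + b^2 + bc^2 - bc + b - c^3 - c
  leading term ab: subtract (1)·g_2 from -ab + a + b^2 + bc^2 - bc + b - c^3 - c → -ac + a + b^2 + bc^2 - bc - c^3 - c^2 - c - 1
  leading term ac: no divisor's leading term divides it; move -ac to the remainder.
  leading term a: no divisor's leading term divides it; move a to the remainder.
  leading term b^2: subtract (-1)·g_1 from b^2 + bc^2 - bc - c^3 - c^2 - c - 1 → bc^2 + bc + b - c^3 + c^2 - c + 1
  leading term bc^2: no divisor's leading term divides it; move bc^2 to the remainder.
  leading term bc: no divisor's leading term divides it; move bc to the remainder.
  leading term b: no divisor's leading term divides it; move b to the remainder.
  leading term c^3: no divisor's leading term divides it; move -c^3 to the remainder.
  leading term c^2: no divisor's leading term divides it; move c^2 to the remainder.
  leading term c: no divisor's leading term divides it; move -c to the remainder.
  leading term 1: no divisor's leading term divides it; move 1 to the remainder.
The remainder -ac + a + bc^2 + bc + b - c^3 + c^2 - c + 1 is nonzero, so it would be added as the next basis element.

S(g_1, g_2) = -abc - ab + ac^2 + a + b^2 + bc^2 + b; remainder on division = -ac + a + bc^2 + bc + b - c^3 + c^2 - c + 1.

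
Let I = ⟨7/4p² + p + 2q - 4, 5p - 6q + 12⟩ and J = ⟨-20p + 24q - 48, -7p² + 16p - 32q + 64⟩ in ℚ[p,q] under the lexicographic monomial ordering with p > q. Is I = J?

Two ideals are equal iff their reduced Gröbner bases coincide (the reduced basis is unique for a fixed ordering).
Buchberger on the first generating set:
f_1 = 7/4p² + p + 2q - 4, LT = p².
f_2 = 5p - 6q + 12, LT = p.

S(f_1,f_2): lcm = p². S = 6/5pq - 64/35p + 8/7q - 16/7.
  reduce S modulo (f_1, f_2):
  remainder 36/25q² - 688/175q + 368/175 ≠ 0; add g_3 = 36/25q² - 688/175q + 368/175 to the basis.

The other S-polynomials (S(f_1,g_3), S(f_2,g_3)) all reduce to 0 modulo the current basis, so we have a Gröbner basis.
Inter-reduce: drop elements whose leading term is divisible by another's, tail-reduce, and make monic.
Reduced Gröbner basis: {p - 6/5q + 12/5, q² - 172/63q + 92/63}.

Buchberger on the second generating set:
h_1 = -20p + 24q - 48, LT = p.
h_2 = -7p² + 16p - 32q + 64, LT = p².

S(h_1,h_2): lcm = p². S = -6/5pq + 164/35p - 32/7q + 64/7.
  reduce S modulo (h_1, h_2):
  remainder -36/25q² + 688/175q - 368/175 ≠ 0; add k_3 = -36/25q² + 688/175q - 368/175 to the basis.

The other S-polynomials (S(h_1,k_3), S(h_2,k_3)) all reduce to 0 modulo the current basis, so we have a Gröbner basis.
Inter-reduce: drop elements whose leading term is divisible by another's, tail-reduce, and make monic.
Reduced Gröbner basis: {p - 6/5q + 12/5, q² - 172/63q + 92/63}.

Same reduced basis, so the two generating sets span the same ideal.

Yes, the ideals are equal.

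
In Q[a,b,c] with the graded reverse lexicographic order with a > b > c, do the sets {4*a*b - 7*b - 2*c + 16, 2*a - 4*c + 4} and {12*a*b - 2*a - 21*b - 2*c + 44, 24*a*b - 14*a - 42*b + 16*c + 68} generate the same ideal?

Since reduced Gröbner bases are canonical representatives of ideals under a given ordering, it suffices to compute and compare them.
Buchberger on the first generating set:
f_1 = 4*a*b - 7*b - 2*c + 16, LT = a*b.
f_2 = 2*a - 4*c + 4, LT = a.

S(f_1,f_2): lcm = a*b. S = 2*b*c - 15/4*b - 1/2*c + 4.
  leading term b*c: no divisor's leading term divides it; move 2*b*c to the remainder.
  leading term b: no divisor's leading term divides it; move -15/4*b to the remainder.
  leading term c: no divisor's leading term divides it; move -1/2*c to the remainder.
  leading term 1: no divisor's leading term divides it; move 4 to the remainder.
  remainder 2*b*c - 15/4*b - 1/2*c + 4 ≠ 0; add g_3 = 2*b*c - 15/4*b - 1/2*c + 4 to the basis.

The other S-polynomials (S(f_1,g_3), S(f_2,g_3)) all reduce to 0 modulo the current basis, so we have a Gröbner basis.
Inter-reduce: drop elements whose leading term is divisible by another's, tail-reduce, and make monic.
Reduced Gröbner basis: {b*c - 15/8*b - 1/4*c + 2, a - 2*c + 2}.

Buchberger on the second generating set:
h_1 = 12*a*b - 2*a - 21*b - 2*c + 44, LT = a*b.
h_2 = 24*a*b - 14*a - 42*b + 16*c + 68, LT = a*b.

S(h_1,h_2): lcm = a*b. S = 5/12*a - 5/6*c + 5/6.
  leading term a: no divisor's leading term divides it; move 5/12*a to the remainder.
  leading term c: no divisor's leading term divides it; move -5/6*c to the remainder.
  leading term 1: no divisor's leading term divides it; move 5/6 to the remainder.
  remainder 5/12*a - 5/6*c + 5/6 ≠ 0; add k_3 = 5/12*a - 5/6*c + 5/6 to the basis.

S(h_1,k_3): lcm = a*b. S = 2*b*c - 1/6*a - 15/4*b - 1/6*c + 11/3.
  leading term b*c: no divisor's leading term divides it; move 2*b*c to the remainder.
  leading term a: subtract (-2/5)·k_3 from -1/6*a - 15/4*b - 1/6*c + 11/3 → -15/4*b - 1/2*c + 4
  leading term b: no divisor's leading term divides it; move -15/4*b to the remainder.
  leading term c: no divisor's leading term divides it; move -1/2*c to the remainder.
  leading term 1: no divisor's leading term divides it; move 4 to the remainder.
  remainder 2*b*c - 15/4*b - 1/2*c + 4 ≠ 0; add k_4 = 2*b*c - 15/4*b - 1/2*c + 4 to the basis.

The other S-polynomials (S(h_2,k_3), S(h_1,k_4), S(h_2,k_4), S(k_3,k_4)) all reduce to 0 modulo the current basis, so we have a Gröbner basis.
Inter-reduce: drop elements whose leading term is divisible by another's, tail-reduce, and make monic.
Reduced Gröbner basis: {b*c - 15/8*b - 1/4*c + 2, a - 2*c + 2}.

The two bases agree; hence the ideals are identical.

Yes, the ideals are equal.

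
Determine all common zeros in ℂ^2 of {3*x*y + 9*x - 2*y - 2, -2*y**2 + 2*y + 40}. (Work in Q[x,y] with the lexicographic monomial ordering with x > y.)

Compute a lex Gröbner basis by Buchberger's algorithm.
f_1 = 3*x*y + 9*x - 2*y - 2, LT = x*y.
f_2 = -2*y**2 + 2*y + 40, LT = y**2.

S(f_1,f_2): lcm = x*y**2. S = 4*x*y + 20*x - 2/3*y**2 - 2/3*y.
  leading term x*y: subtract (4/3)·f_1 from 4*x*y + 20*x - 2/3*y**2 - 2/3*y → 8*x - 2/3*y**2 + 2*y + 8/3
  leading term x: no divisor's leading term divides it; move 8*x to the remainder.
  leading term y**2: subtract (1/3)·f_2 from -2/3*y**2 + 2*y + 8/3 → 4/3*y - 32/3
  leading term y: no divisor's leading term divides it; move 4/3*y to the remainder.
  leading term 1: no divisor's leading term divides it; move -32/3 to the remainder.
  remainder 8*x + 4/3*y - 32/3 ≠ 0; add h_3 = 8*x + 4/3*y - 32/3 to the basis.

The other S-polynomials (S(f_1,h_3), S(f_2,h_3)) all reduce to 0 modulo the current basis, so we have a Gröbner basis.
Inter-reduce: drop elements whose leading term is divisible by another's, tail-reduce, and make monic.
Reduced Gröbner basis: {x + 1/6*y - 4/3, y**2 - y - 20}.

The lex basis is triangular: the last element involves only y. Solving y**2 - y - 20 = 0 gives y ∈ {-4, 5}; substituting each value into the earlier elements determines the remaining variables.
  y = -4: the earlier basis element becomes x - 2 = 0, giving x = 2 — point (2, -4).
  y = 5: the earlier basis element becomes x - 1/2 = 0, giving x = 1/2 — point (1/2, 5).
Each listed point satisfies every original equation (direct substitution).

{(2, -4), (1/2, 5)}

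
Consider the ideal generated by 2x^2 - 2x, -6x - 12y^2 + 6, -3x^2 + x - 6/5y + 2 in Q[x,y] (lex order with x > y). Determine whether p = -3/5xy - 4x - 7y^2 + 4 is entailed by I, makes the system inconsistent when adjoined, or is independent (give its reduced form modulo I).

First compute the reduced Gröbner basis of I by Buchberger's algorithm.
f_1 = 2x^2 - 2x, LT = x^2.
f_2 = -6x - 12y^2 + 6, LT = x.
f_3 = -3x^2 + x - 6/5y + 2, LT = x^2.

S(f_1,f_2): lcm = x^2. S = -2xy^2.
  reduce S modulo (f_1, f_2, f_3):
  remainder 4y^4 - 2y^2 ≠ 0; add h_4 = 4y^4 - 2y^2 to the basis.

S(f_1,f_3): lcm = x^2. S = -2/3x - 2/5y + 2/3.
  reduce S modulo (f_1, f_2, f_3, h_4):
  remainder 4/3y^2 - 2/5y ≠ 0; add h_5 = 4/3y^2 - 2/5y to the basis.

S(h_4,h_5): lcm = y^4. S = 3/10y^3 - 1/2y^2.
  reduce S modulo (f_1, f_2, f_3, h_4, h_5):
  remainder -123/1000y ≠ 0; add h_6 = -123/1000y to the basis.

The other S-polynomials (S(f_2,f_3), S(f_1,h_4), S(f_2,h_4), S(f_3,h_4), S(f_1,h_5), S(f_2,h_5), S(f_3,h_5), S(f_1,h_6), S(f_2,h_6), S(f_3,h_6), S(h_4,h_6), S(h_5,h_6)) all reduce to 0 modulo the current basis, so we have a Gröbner basis.
Inter-reduce: drop elements whose leading term is divisible by another's, tail-reduce, and make monic.
Reduced Gröbner basis: {x - 1, y}.
Label its elements g_1 = x - 1, g_2 = y.

Reduce p = -3/5xy - 4x - 7y^2 + 4 modulo G:
  leading term xy: subtract (-3/5y)·g_1 from -3/5xy - 4x - 7y^2 + 4 → -4x - 7y^2 - 3/5y + 4
  leading term x: subtract (-4)·g_1 from -4x - 7y^2 - 3/5y + 4 → -7y^2 - 3/5y
  leading term y^2: subtract (-7y)·g_2 from -7y^2 - 3/5y → -3/5y
  leading term y: subtract (-3/5)·g_2 from -3/5y → 0
  normal form = 0.
Since the normal form is 0, p ∈ I.

Ideal membership is decidable via reduction modulo a Gröbner basis.

-3/5xy - 4x - 7y^2 + 4 lies in I (it reduces to 0).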